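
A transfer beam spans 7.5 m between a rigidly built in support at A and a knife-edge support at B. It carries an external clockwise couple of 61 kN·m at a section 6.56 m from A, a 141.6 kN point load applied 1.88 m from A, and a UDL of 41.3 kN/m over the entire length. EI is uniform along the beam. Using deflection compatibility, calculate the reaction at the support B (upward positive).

R_B = 140.4 kN

Choose R_B as the redundant. The primary structure is the cantilever fixed at A.
Primary-structure tip deflection at B by superposition:
  clockwise couple 61 at a = 6.56: M₀a(2L − a)/(2EI) = 1689/EI
  point load 141.6 at a = 1.88: Pa²(3L − a)/(6EI) = 1720/EI
  UDL 41.3: wL⁴/(8EI) = 16334/EI
  δ_0 = 19743/EI
Flexibility coefficient — unit upward force at B: δ_{BB} = L³/(3EI) = 140.6/EI.
Compatibility at B: δ_0 − R_B·δ_{BB} = 0, so R_B = 19743/140.6 = 140.4 kN.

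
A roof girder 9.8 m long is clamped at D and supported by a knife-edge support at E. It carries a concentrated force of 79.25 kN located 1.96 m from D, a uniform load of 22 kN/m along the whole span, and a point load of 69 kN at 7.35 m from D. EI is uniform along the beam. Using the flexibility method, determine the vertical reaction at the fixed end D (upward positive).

R_D = 234.9 kN

Remove the prop at E; the released (primary) structure is a cantilever built in at D.
Deflection at E on the released cantilever, summing each load's contribution:
  point load 79.25 at a = 1.96: Pa²(3L − a)/(6EI) = 1392/EI
  UDL 22: wL⁴/(8EI) = 25365/EI
  point load 69 at a = 7.35: Pa²(3L − a)/(6EI) = 13699/EI
  δ_0 = 40456/EI
Tip deflection under a unit load at E: L³/(3EI) = 313.7/EI.
The prop prevents deflection at E: R_E = δ_0/δ_{EE} = 40456/313.7 = 129 kN.
Vertical equilibrium: R_D = ΣP − R_E = 363.9 − 129 = 234.9 kN.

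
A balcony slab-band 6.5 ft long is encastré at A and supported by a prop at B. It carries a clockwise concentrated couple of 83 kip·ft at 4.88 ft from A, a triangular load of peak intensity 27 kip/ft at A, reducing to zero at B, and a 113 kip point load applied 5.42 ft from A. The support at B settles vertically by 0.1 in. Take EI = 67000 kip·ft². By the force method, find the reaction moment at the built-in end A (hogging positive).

Remove the prop at B; the released (primary) structure is a cantilever built in at A.
Downward deflection at the released point B due to the loads:
  clockwise couple 83 at a = 4.88: M₀a(2L − a)/(2EI) = 1644/EI
  triangular load, peak 27 at the fixed end: w₀L⁴/(30EI) = 1607/EI
  point load 113 at a = 5.42: Pa²(3L − a)/(6EI) = 7790/EI
  δ_0 = 11041/EI
Tip deflection under a unit load at B: L³/(3EI) = 91.54/EI.
With EI = 67000 kip·ft²: δ_0 = 0.16479 ft and δ_{BB} = 0.001366 ft/kip.
Compatibility — the beam at B must follow the support down by 0.008333 ft: δ_0 − R_B·δ_{BB} = 0.008333, so R_B = (0.16479 − 0.008333)/0.001366 = 114.5 kip.
Moment equilibrium about A: M_A = Σ(load moments about A) − R_B·L = 885.6 − 114.5×6.5 = 141.3 kip·ft.

M_A = 141.3 kip·ft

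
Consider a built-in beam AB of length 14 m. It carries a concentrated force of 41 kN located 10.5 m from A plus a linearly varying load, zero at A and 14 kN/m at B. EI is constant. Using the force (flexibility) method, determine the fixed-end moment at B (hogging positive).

M_B = 217.9 kN·m

Release both end moments; the primary structure is a simply-supported span AB with redundants M_A and M_B.
On the primary (simply-supported) span, the end slopes from the loading are:
  at A: point load 41 at a = 10.5: Pab(L + b)/(6LEI) = 313.9/EI
  at B: point load 41 at a = 10.5: Pab(L + a)/(6LEI) = 439.5/EI
  at A: triangular load, peak 14: 7w₀L³/(360EI) = 747/EI
  at B: triangular load, peak 14: w₀L³/(45EI) = 853.7/EI
  θ_A0 = 1061/EI,  θ_B0 = 1293/EI
Flexibility coefficients: a unit moment at one end gives L/(3EI) there and L/(6EI) at the far end, so f₁₁ = f₂₂ = 4.667/EI and f₁₂ = f₂₁ = 2.333/EI.
Compatibility — zero rotation at each built-in end:
  4.667 M_A + 2.333 M_B = 1061
  2.333 M_A + 4.667 M_B = 1293
Solving the pair gives M_A = 118.4 kN·m and M_B = 217.9 kN·m (hogging).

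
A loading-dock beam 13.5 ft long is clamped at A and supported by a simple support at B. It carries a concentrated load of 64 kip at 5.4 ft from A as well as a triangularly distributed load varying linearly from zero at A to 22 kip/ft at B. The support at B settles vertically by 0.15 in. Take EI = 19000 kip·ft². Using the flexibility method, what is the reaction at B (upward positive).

R_B = 94.7 kip

Choose R_B as the redundant. The primary structure is the cantilever fixed at A.
Deflection at B on the released cantilever, summing each load's contribution:
  point load 64 at a = 5.4: Pa²(3L − a)/(6EI) = 10918/EI
  triangular load, peak 22 at the free end: 11w₀L⁴/(120EI) = 66984/EI
  δ_0 = 77901/EI
Flexibility coefficient — unit upward force at B: δ_{BB} = L³/(3EI) = 820.1/EI.
With EI = 19000 kip·ft²: δ_0 = 4.1001 ft and δ_{BB} = 0.043164 ft/kip.
Compatibility — the beam at B must follow the support down by 0.0125 ft: δ_0 − R_B·δ_{BB} = 0.0125, so R_B = (4.1001 − 0.0125)/0.043164 = 94.7 kip.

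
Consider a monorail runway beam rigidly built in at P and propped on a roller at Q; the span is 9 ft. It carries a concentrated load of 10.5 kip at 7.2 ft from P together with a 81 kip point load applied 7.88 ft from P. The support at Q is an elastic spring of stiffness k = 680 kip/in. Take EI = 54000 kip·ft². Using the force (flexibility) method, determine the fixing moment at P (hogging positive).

Choose R_Q as the redundant. The primary structure is the cantilever fixed at P.
Primary-structure tip deflection at Q by superposition:
  point load 10.5 at a = 7.2: Pa²(3L − a)/(6EI) = 1796/EI
  point load 81 at a = 7.88: Pa²(3L − a)/(6EI) = 16028/EI
  δ_0 = 17824/EI
Tip deflection under a unit load at Q: L³/(3EI) = 243/EI.
With EI = 54000 kip·ft²: δ_0 = 0.33008 ft and δ_{QQ} = 0.0045 ft/kip.
Compatibility — the spring shortens by R_Q/k under the reaction it provides: δ_0 − R_Q·δ_{QQ} = R_Q/k. With 1/k = 1/(680×12) ft/kip = 0.000123 ft/kip, R_Q = δ_0 / (δ_{QQ} + 1/k) = 0.33008 / (0.0045 + 0.000123) = 71.41 kip.
Moment equilibrium about P: M_P = Σ(load moments about P) − R_Q·L = 713.9 − 71.41×9 = 71.23 kip·ft.

M_P = 71.23 kip·ft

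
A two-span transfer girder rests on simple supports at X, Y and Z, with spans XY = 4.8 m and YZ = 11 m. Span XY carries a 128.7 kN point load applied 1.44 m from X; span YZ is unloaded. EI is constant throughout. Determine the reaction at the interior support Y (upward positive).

Insert a hinge at Y; M_Y is the redundant, and each span becomes simply supported.
Discontinuity in slope at Y on the released structure — sum the simple-span end rotations:
  span XY: point load 128.7 at a = 1.44: Pab(L + a)/(6LEI) = 134.9/EI
  relative rotation θ_0 = (134.9 + 0)/EI = 134.9/EI
A unit hogging moment at Y produces rotation L₁/(3EI) + L₂/(3EI) = 5.267/EI.
Slope continuity at Y: θ_0 = M_Y·5.267/EI, so M_Y = 134.9/5.267 = 25.62 kN·m (hogging).
Span XY, ΣM about X with M_Y applied at Y: R_Y^{XY}·4.8 = 185.3 + 25.62, so R_Y^{XY} = 43.95 kN and R_X = 128.7 − 43.95 = 84.75 kN.
Span YZ, ΣM about Z: R_Y^{YZ}·11 = 0 + 25.62, so R_Y^{YZ} = 2.329 kN and R_Z = 0 − 2.329 = -2.329 kN.
R_Y = 43.95 + 2.329 = 46.28 kN.

R_Y = 46.28 kN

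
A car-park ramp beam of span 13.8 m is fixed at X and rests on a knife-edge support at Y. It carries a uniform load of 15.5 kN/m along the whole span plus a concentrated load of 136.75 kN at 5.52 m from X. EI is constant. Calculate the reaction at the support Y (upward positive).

R_Y = 108.7 kN

Remove the prop at Y; the released (primary) structure is a cantilever built in at X.
Free-end deflection of the primary structure under the applied loading (downward +):
  UDL 15.5: wL⁴/(8EI) = 70268/EI
  point load 136.75 at a = 5.52: Pa²(3L − a)/(6EI) = 24918/EI
  δ_0 = 95186/EI
Tip deflection under a unit load at Y: L³/(3EI) = 876/EI.
Compatibility at Y: δ_0 − R_Y·δ_{YY} = 0, so R_Y = 95186/876 = 108.7 kN.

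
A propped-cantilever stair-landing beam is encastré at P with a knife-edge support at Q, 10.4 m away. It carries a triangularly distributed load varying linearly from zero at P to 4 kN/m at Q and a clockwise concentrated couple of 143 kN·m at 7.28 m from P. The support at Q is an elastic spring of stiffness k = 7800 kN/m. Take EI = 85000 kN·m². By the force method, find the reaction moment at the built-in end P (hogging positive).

M_P = -18.08 kN·m

Release the roller at Q. Primary structure: cantilever fixed at P.
Free-end deflection of the primary structure under the applied loading (downward +):
  triangular load, peak 4 at the free end: 11w₀L⁴/(120EI) = 4289/EI
  clockwise couple 143 at a = 7.28: M₀a(2L − a)/(2EI) = 7037/EI
  δ_0 = 11327/EI
Flexibility coefficient — unit upward force at Q: δ_{QQ} = L³/(3EI) = 375/EI.
With EI = 85000 kN·m²: δ_0 = 0.13326 m and δ_{QQ} = 0.004411 m/kN.
Compatibility — the spring shortens by R_Q/k under the reaction it provides: δ_0 − R_Q·δ_{QQ} = R_Q/k. With 1/k = 0.000128 m/kN, R_Q = δ_0 / (δ_{QQ} + 1/k) = 0.13326 / (0.004411 + 0.000128) = 29.36 kN.
Moment equilibrium about P: M_P = Σ(load moments about P) − R_Q·L = 287.2 − 29.36×10.4 = -18.08 kN·m.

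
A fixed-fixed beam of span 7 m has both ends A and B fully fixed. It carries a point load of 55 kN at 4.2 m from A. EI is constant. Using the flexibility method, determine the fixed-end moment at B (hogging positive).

M_B = 55.44 kN·m

Release both end moments; the primary structure is a simply-supported span AB with redundants M_A and M_B.
Simple-span end rotations at A and B under the given loads:
  at A: point load 55 at a = 4.2: Pab(L + b)/(6LEI) = 150.9/EI
  at B: point load 55 at a = 4.2: Pab(L + a)/(6LEI) = 172.5/EI
  θ_A0 = 150.9/EI,  θ_B0 = 172.5/EI
Flexibility coefficients: a unit moment at one end gives L/(3EI) there and L/(6EI) at the far end, so f₁₁ = f₂₂ = 2.333/EI and f₁₂ = f₂₁ = 1.167/EI.
Compatibility — zero rotation at each built-in end:
  2.333 M_A + 1.167 M_B = 150.9
  1.167 M_A + 2.333 M_B = 172.5
Solving the pair gives M_A = 36.96 kN·m and M_B = 55.44 kN·m (hogging).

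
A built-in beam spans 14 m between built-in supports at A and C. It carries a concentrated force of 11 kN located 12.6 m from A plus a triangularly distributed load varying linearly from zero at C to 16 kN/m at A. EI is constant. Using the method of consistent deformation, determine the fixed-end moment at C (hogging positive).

Take the two fixed-end moments M_A, M_C as redundants; the released structure is the simple span AC.
End rotations of the released simple span under the applied load (×1/EI):
  at A: point load 11 at a = 12.6: Pab(L + b)/(6LEI) = 35.57/EI
  at C: point load 11 at a = 12.6: Pab(L + a)/(6LEI) = 61.45/EI
  at A: triangular load, peak 16: w₀L³/(45EI) = 975.6/EI
  at C: triangular load, peak 16: 7w₀L³/(360EI) = 853.7/EI
  θ_A0 = 1011/EI,  θ_C0 = 915.1/EI
Flexibility coefficients: a unit moment at one end gives L/(3EI) there and L/(6EI) at the far end, so f₁₁ = f₂₂ = 4.667/EI and f₁₂ = f₂₁ = 2.333/EI.
Compatibility — zero rotation at each built-in end:
  4.667 M_A + 2.333 M_C = 1011
  2.333 M_A + 4.667 M_C = 915.1
Solving the pair gives M_A = 158.2 kN·m and M_C = 117 kN·m (hogging).

M_C = 117 kN·m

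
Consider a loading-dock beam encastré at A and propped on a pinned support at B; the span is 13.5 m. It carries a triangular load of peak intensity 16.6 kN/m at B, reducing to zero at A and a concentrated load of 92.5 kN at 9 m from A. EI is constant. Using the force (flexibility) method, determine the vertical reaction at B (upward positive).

Take the reaction at B as the redundant and release it; the primary structure is a cantilever fixed at A.
Deflection at B on the released cantilever, summing each load's contribution:
  triangular load, peak 16.6 at the free end: 11w₀L⁴/(120EI) = 50542/EI
  point load 92.5 at a = 9: Pa²(3L − a)/(6EI) = 39336/EI
  δ_0 = 89878/EI
Tip deflection under a unit load at B: L³/(3EI) = 820.1/EI.
Compatibility at B: δ_0 − R_B·δ_{BB} = 0, so R_B = 89878/820.1 = 109.6 kN.

R_B = 109.6 kN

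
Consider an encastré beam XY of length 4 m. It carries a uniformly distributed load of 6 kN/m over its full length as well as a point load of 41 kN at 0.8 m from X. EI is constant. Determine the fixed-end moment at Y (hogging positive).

Release both end moments; the primary structure is a simply-supported span XY with redundants M_X and M_Y.
On the primary (simply-supported) span, the end slopes from the loading are:
  at X: UDL 6: wL³/(24EI) = 16/EI
  at Y: UDL 6: wL³/(24EI) = 16/EI
  at X: point load 41 at a = 0.8: Pab(L + b)/(6LEI) = 31.49/EI
  at Y: point load 41 at a = 0.8: Pab(L + a)/(6LEI) = 20.99/EI
  θ_X0 = 47.49/EI,  θ_Y0 = 36.99/EI
Flexibility coefficients: a unit moment at one end gives L/(3EI) there and L/(6EI) at the far end, so f₁₁ = f₂₂ = 1.333/EI and f₁₂ = f₂₁ = 0.6667/EI.
Compatibility — zero rotation at each built-in end:
  1.333 M_X + 0.6667 M_Y = 47.49
  0.6667 M_X + 1.333 M_Y = 36.99
Solving the pair gives M_X = 28.99 kN·m and M_Y = 13.25 kN·m (hogging).

M_Y = 13.25 kN·m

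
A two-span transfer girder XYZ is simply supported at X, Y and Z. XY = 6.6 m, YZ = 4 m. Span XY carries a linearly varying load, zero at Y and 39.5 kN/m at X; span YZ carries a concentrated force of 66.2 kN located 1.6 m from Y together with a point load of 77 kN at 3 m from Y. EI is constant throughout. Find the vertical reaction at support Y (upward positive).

R_Y = 140.7 kN

Insert a hinge at Y; M_Y is the redundant, and each span becomes simply supported.
End slopes at the hinge Y, treating each span as simply supported:
  span XY: triangular load, peak 39.5: 7w₀L³/(360EI) = 220.8/EI
  span YZ: point load 66.2 at a = 1.6: Pab(L + b)/(6LEI) = 67.79/EI
  span YZ: point load 77 at a = 3: Pab(L + b)/(6LEI) = 48.12/EI
  relative rotation θ_0 = (220.8 + 115.9)/EI = 336.7/EI
A unit hogging moment at Y produces rotation L₁/(3EI) + L₂/(3EI) = 3.533/EI.
Compatibility: M_Y·(L₁+L₂)/(3EI) = θ_0, giving M_Y = 95.3 kN·m (hogging).
Span XY, ΣM about X with M_Y applied at Y: R_Y^{XY}·6.6 = 286.8 + 95.3, so R_Y^{XY} = 57.89 kN and R_X = 130.3 − 57.89 = 72.46 kN.
Span YZ, ΣM about Z: R_Y^{YZ}·4 = 235.9 + 95.3, so R_Y^{YZ} = 82.8 kN and R_Z = 143.2 − 82.8 = 60.4 kN.
R_Y = 57.89 + 82.8 = 140.7 kN.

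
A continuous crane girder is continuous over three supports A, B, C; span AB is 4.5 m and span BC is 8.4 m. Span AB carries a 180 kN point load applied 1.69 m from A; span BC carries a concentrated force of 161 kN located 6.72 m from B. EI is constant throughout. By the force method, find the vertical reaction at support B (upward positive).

R_B = 144.2 kN

Insert a hinge at B; M_B is the redundant, and each span becomes simply supported.
End slopes at the hinge B, treating each span as simply supported:
  span AB: point load 180 at a = 1.69: Pab(L + a)/(6LEI) = 196/EI
  span BC: point load 161 at a = 6.72: Pab(L + b)/(6LEI) = 363.5/EI
  relative rotation θ_0 = (196 + 363.5)/EI = 559.5/EI
A unit hogging moment at B produces rotation L₁/(3EI) + L₂/(3EI) = 4.3/EI.
Slope continuity at B: θ_0 = M_B·4.3/EI, so M_B = 559.5/4.3 = 130.1 kN·m (hogging).
Span AB, ΣM about A with M_B applied at B: R_B^{AB}·4.5 = 304.2 + 130.1, so R_B^{AB} = 96.51 kN and R_A = 180 − 96.51 = 83.49 kN.
Span BC, ΣM about C: R_B^{BC}·8.4 = 270.5 + 130.1, so R_B^{BC} = 47.69 kN and R_C = 161 − 47.69 = 113.3 kN.
R_B = 96.51 + 47.69 = 144.2 kN.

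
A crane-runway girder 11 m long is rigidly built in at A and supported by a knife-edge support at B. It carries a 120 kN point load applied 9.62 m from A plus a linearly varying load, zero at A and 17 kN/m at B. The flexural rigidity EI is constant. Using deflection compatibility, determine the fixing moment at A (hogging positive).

Remove the prop at B; the released (primary) structure is a cantilever built in at A.
Primary-structure tip deflection at B by superposition:
  point load 120 at a = 9.62: Pa²(3L − a)/(6EI) = 43274/EI
  triangular load, peak 17 at the free end: 11w₀L⁴/(120EI) = 22816/EI
  δ_0 = 66089/EI
Flexibility coefficient — unit upward force at B: δ_{BB} = L³/(3EI) = 443.7/EI.
The prop prevents deflection at B: R_B = δ_0/δ_{BB} = 66089/443.7 = 149 kN.
Moment equilibrium about A: M_A = Σ(load moments about A) − R_B·L = 1840 − 149×11 = 201.5 kN·m.

M_A = 201.5 kN·m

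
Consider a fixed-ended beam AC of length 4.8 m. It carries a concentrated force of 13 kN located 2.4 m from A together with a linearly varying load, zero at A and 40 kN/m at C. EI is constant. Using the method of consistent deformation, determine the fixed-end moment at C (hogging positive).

Take the two fixed-end moments M_A, M_C as redundants; the released structure is the simple span AC.
Simple-span end rotations at A and C under the given loads:
  at A: point load 13 at a = 2.4: Pab(L + b)/(6LEI) = 18.72/EI
  at C: point load 13 at a = 2.4: Pab(L + a)/(6LEI) = 18.72/EI
  at A: triangular load, peak 40: 7w₀L³/(360EI) = 86.02/EI
  at C: triangular load, peak 40: w₀L³/(45EI) = 98.3/EI
  θ_A0 = 104.7/EI,  θ_C0 = 117/EI
Flexibility coefficients: a unit moment at one end gives L/(3EI) there and L/(6EI) at the far end, so f₁₁ = f₂₂ = 1.6/EI and f₁₂ = f₂₁ = 0.8/EI.
Compatibility — zero rotation at each built-in end:
  1.6 M_A + 0.8 M_C = 104.7
  0.8 M_A + 1.6 M_C = 117
Solving the pair gives M_A = 38.52 kN·m and M_C = 53.88 kN·m (hogging).

M_C = 53.88 kN·m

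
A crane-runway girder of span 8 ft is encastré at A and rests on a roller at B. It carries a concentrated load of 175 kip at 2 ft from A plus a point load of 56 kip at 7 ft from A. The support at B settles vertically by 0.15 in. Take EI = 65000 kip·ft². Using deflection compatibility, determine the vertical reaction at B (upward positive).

R_B = 55.83 kip

Choose R_B as the redundant. The primary structure is the cantilever fixed at A.
Downward deflection at the released point B due to the loads:
  point load 175 at a = 2: Pa²(3L − a)/(6EI) = 2567/EI
  point load 56 at a = 7: Pa²(3L − a)/(6EI) = 7775/EI
  δ_0 = 10341/EI
Flexibility coefficient — unit upward force at B: δ_{BB} = L³/(3EI) = 170.7/EI.
With EI = 65000 kip·ft²: δ_0 = 0.1591 ft and δ_{BB} = 0.002626 ft/kip.
Compatibility — the beam at B must follow the support down by 0.0125 ft: δ_0 − R_B·δ_{BB} = 0.0125, so R_B = (0.1591 − 0.0125)/0.002626 = 55.83 kip.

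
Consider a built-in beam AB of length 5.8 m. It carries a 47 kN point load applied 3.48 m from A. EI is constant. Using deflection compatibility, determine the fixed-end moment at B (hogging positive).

M_B = 39.25 kN·m

Release both end moments; the primary structure is a simply-supported span AB with redundants M_A and M_B.
Simple-span end rotations at A and B under the given loads:
  at A: point load 47 at a = 3.48: Pab(L + b)/(6LEI) = 88.54/EI
  at B: point load 47 at a = 3.48: Pab(L + a)/(6LEI) = 101.2/EI
  θ_A0 = 88.54/EI,  θ_B0 = 101.2/EI
Flexibility coefficients: a unit moment at one end gives L/(3EI) there and L/(6EI) at the far end, so f₁₁ = f₂₂ = 1.933/EI and f₁₂ = f₂₁ = 0.9667/EI.
Compatibility — zero rotation at each built-in end:
  1.933 M_A + 0.9667 M_B = 88.54
  0.9667 M_A + 1.933 M_B = 101.2
Solving the pair gives M_A = 26.17 kN·m and M_B = 39.25 kN·m (hogging).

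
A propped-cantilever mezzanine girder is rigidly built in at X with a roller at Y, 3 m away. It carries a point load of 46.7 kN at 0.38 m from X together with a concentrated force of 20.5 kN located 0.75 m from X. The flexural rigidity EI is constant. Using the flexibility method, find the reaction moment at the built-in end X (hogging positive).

Remove the prop at Y; the released (primary) structure is a cantilever built in at X.
Primary-structure tip deflection at Y by superposition:
  point load 46.7 at a = 0.38: Pa²(3L − a)/(6EI) = 9.688/EI
  point load 20.5 at a = 0.75: Pa²(3L − a)/(6EI) = 15.86/EI
  δ_0 = 25.54/EI
Tip deflection under a unit load at Y: L³/(3EI) = 9/EI.
The prop prevents deflection at Y: R_Y = δ_0/δ_{YY} = 25.54/9 = 2.838 kN.
Moment equilibrium about X: M_X = Σ(load moments about X) − R_Y·L = 33.12 − 2.838×3 = 24.61 kN·m.

M_X = 24.61 kN·m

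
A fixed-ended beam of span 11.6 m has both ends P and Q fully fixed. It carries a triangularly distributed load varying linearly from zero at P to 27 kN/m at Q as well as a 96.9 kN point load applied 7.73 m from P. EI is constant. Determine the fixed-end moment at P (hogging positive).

M_P = 204.5 kN·m

Release both end moments; the primary structure is a simply-supported span PQ with redundants M_P and M_Q.
End rotations of the released simple span under the applied load (×1/EI):
  at P: triangular load, peak 27: 7w₀L³/(360EI) = 819.5/EI
  at Q: triangular load, peak 27: w₀L³/(45EI) = 936.5/EI
  at P: point load 96.9 at a = 7.73: Pab(L + b)/(6LEI) = 644.3/EI
  at Q: point load 96.9 at a = 7.73: Pab(L + a)/(6LEI) = 805.1/EI
  θ_P0 = 1464/EI,  θ_Q0 = 1742/EI
Flexibility coefficients: a unit moment at one end gives L/(3EI) there and L/(6EI) at the far end, so f₁₁ = f₂₂ = 3.867/EI and f₁₂ = f₂₁ = 1.933/EI.
Compatibility — zero rotation at each built-in end:
  3.867 M_P + 1.933 M_Q = 1464
  1.933 M_P + 3.867 M_Q = 1742
Solving the pair gives M_P = 204.5 kN·m and M_Q = 348.2 kN·m (hogging).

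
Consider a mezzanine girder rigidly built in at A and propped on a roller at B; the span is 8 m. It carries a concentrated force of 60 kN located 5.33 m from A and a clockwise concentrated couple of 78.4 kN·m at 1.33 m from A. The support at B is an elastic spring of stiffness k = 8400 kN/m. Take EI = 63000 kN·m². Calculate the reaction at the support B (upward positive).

Take the reaction at B as the redundant and release it; the primary structure is a cantilever fixed at A.
Free-end deflection of the primary structure under the applied loading (downward +):
  point load 60 at a = 5.33: Pa²(3L − a)/(6EI) = 5304/EI
  clockwise couple 78.4 at a = 1.33: M₀a(2L − a)/(2EI) = 764.8/EI
  δ_0 = 6069/EI
Flexibility coefficient — unit upward force at B: δ_{BB} = L³/(3EI) = 170.7/EI.
With EI = 63000 kN·m²: δ_0 = 0.09633 m and δ_{BB} = 0.002709 m/kN.
Compatibility — the spring shortens by R_B/k under the reaction it provides: δ_0 − R_B·δ_{BB} = R_B/k. With 1/k = 0.000119 m/kN, R_B = δ_0 / (δ_{BB} + 1/k) = 0.09633 / (0.002709 + 0.000119) = 34.06 kN.

R_B = 34.06 kN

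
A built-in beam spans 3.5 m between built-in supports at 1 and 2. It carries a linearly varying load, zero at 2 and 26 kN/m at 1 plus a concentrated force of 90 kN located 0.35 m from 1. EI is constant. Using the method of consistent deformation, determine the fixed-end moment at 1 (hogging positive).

M_1 = 41.44 kN·m

Take the two fixed-end moments M_1, M_2 as redundants; the released structure is the simple span 12.
On the primary (simply-supported) span, the end slopes from the loading are:
  at 1: triangular load, peak 26: w₀L³/(45EI) = 24.77/EI
  at 2: triangular load, peak 26: 7w₀L³/(360EI) = 21.68/EI
  at 1: point load 90 at a = 0.35: Pab(L + b)/(6LEI) = 31.42/EI
  at 2: point load 90 at a = 0.35: Pab(L + a)/(6LEI) = 18.19/EI
  θ_10 = 56.19/EI,  θ_20 = 39.87/EI
Flexibility coefficients: a unit moment at one end gives L/(3EI) there and L/(6EI) at the far end, so f₁₁ = f₂₂ = 1.167/EI and f₁₂ = f₂₁ = 0.5833/EI.
Compatibility — zero rotation at each built-in end:
  1.167 M_1 + 0.5833 M_2 = 56.19
  0.5833 M_1 + 1.167 M_2 = 39.87
Solving the pair gives M_1 = 41.44 kN·m and M_2 = 13.45 kN·m (hogging).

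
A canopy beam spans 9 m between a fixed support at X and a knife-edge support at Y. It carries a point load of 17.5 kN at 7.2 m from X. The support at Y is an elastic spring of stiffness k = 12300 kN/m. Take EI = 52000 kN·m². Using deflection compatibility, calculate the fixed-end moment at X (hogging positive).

M_X = 17.02 kN·m

Release the roller at Y. Primary structure: cantilever fixed at X.
Deflection at Y on the released cantilever, summing each load's contribution:
  point load 17.5 at a = 7.2: Pa²(3L − a)/(6EI) = 2994/EI
Flexibility coefficient — unit upward force at Y: δ_{YY} = L³/(3EI) = 243/EI.
With EI = 52000 kN·m²: δ_0 = 0.057572 m and δ_{YY} = 0.004673 m/kN.
Compatibility — the spring shortens by R_Y/k under the reaction it provides: δ_0 − R_Y·δ_{YY} = R_Y/k. With 1/k = 0.000081 m/kN, R_Y = δ_0 / (δ_{YY} + 1/k) = 0.057572 / (0.004673 + 0.000081) = 12.11 kN.
Moment equilibrium about X: M_X = Σ(load moments about X) − R_Y·L = 126 − 12.11×9 = 17.02 kN·m.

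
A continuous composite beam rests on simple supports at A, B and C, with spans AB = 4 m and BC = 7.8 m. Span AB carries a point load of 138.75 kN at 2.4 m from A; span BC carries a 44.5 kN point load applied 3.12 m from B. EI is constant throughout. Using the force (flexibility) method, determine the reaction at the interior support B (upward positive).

R_B = 140.3 kN

Take M_B as the redundant. Released structure: two simple spans AB and BC with a hinge at B.
End slopes at the hinge B, treating each span as simply supported:
  span AB: point load 138.75 at a = 2.4: Pab(L + a)/(6LEI) = 142.1/EI
  span BC: point load 44.5 at a = 3.12: Pab(L + b)/(6LEI) = 173.3/EI
  relative rotation θ_0 = (142.1 + 173.3)/EI = 315.4/EI
A unit hogging moment at B produces rotation L₁/(3EI) + L₂/(3EI) = 3.933/EI.
Slope continuity at B: θ_0 = M_B·3.933/EI, so M_B = 315.4/3.933 = 80.17 kN·m (hogging).
Span AB, ΣM about A with M_B applied at B: R_B^{AB}·4 = 333 + 80.17, so R_B^{AB} = 103.3 kN and R_A = 138.8 − 103.3 = 35.46 kN.
Span BC, ΣM about C: R_B^{BC}·7.8 = 208.3 + 80.17, so R_B^{BC} = 36.98 kN and R_C = 44.5 − 36.98 = 7.521 kN.
R_B = 103.3 + 36.98 = 140.3 kN.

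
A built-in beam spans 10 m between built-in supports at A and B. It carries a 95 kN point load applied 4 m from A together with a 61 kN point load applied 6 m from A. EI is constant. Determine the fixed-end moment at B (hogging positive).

Take the two fixed-end moments M_A, M_B as redundants; the released structure is the simple span AB.
End rotations of the released simple span under the applied load (×1/EI):
  at A: point load 95 at a = 4: Pab(L + b)/(6LEI) = 608/EI
  at B: point load 95 at a = 4: Pab(L + a)/(6LEI) = 532/EI
  at A: point load 61 at a = 6: Pab(L + b)/(6LEI) = 341.6/EI
  at B: point load 61 at a = 6: Pab(L + a)/(6LEI) = 390.4/EI
  θ_A0 = 949.6/EI,  θ_B0 = 922.4/EI
Flexibility coefficients: a unit moment at one end gives L/(3EI) there and L/(6EI) at the far end, so f₁₁ = f₂₂ = 3.333/EI and f₁₂ = f₂₁ = 1.667/EI.
Compatibility — zero rotation at each built-in end:
  3.333 M_A + 1.667 M_B = 949.6
  1.667 M_A + 3.333 M_B = 922.4
Solving the pair gives M_A = 195.4 kN·m and M_B = 179 kN·m (hogging).

M_B = 179 kN·m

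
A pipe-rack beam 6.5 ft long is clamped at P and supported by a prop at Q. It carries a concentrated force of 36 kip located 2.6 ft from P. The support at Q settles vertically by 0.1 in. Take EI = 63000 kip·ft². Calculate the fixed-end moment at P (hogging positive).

Choose R_Q as the redundant. The primary structure is the cantilever fixed at P.
Free-end deflection of the primary structure under the applied loading (downward +):
  point load 36 at a = 2.6: Pa²(3L − a)/(6EI) = 685.5/EI
Tip deflection under a unit load at Q: L³/(3EI) = 91.54/EI.
With EI = 63000 kip·ft²: δ_0 = 0.01088 ft and δ_{QQ} = 0.001453 ft/kip.
Compatibility — the beam at Q must follow the support down by 0.008333 ft: δ_0 − R_Q·δ_{QQ} = 0.008333, so R_Q = (0.01088 − 0.008333)/0.001453 = 1.753 kip.
Moment equilibrium about P: M_P = Σ(load moments about P) − R_Q·L = 93.6 − 1.753×6.5 = 82.21 kip·ft.

M_P = 82.21 kip·ft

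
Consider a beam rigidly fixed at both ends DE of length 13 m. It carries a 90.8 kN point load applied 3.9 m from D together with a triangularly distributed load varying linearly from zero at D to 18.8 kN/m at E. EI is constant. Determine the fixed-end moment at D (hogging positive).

Take the two fixed-end moments M_D, M_E as redundants; the released structure is the simple span DE.
Simple-span end rotations at D and E under the given loads:
  at D: point load 90.8 at a = 3.9: Pab(L + b)/(6LEI) = 913/EI
  at E: point load 90.8 at a = 3.9: Pab(L + a)/(6LEI) = 698.2/EI
  at D: triangular load, peak 18.8: 7w₀L³/(360EI) = 803.1/EI
  at E: triangular load, peak 18.8: w₀L³/(45EI) = 917.9/EI
  θ_D0 = 1716/EI,  θ_E0 = 1616/EI
Flexibility coefficients: a unit moment at one end gives L/(3EI) there and L/(6EI) at the far end, so f₁₁ = f₂₂ = 4.333/EI and f₁₂ = f₂₁ = 2.167/EI.
Compatibility — zero rotation at each built-in end:
  4.333 M_D + 2.167 M_E = 1716
  2.167 M_D + 4.333 M_E = 1616
Solving the pair gives M_D = 279.4 kN·m and M_E = 233.2 kN·m (hogging).

M_D = 279.4 kN·m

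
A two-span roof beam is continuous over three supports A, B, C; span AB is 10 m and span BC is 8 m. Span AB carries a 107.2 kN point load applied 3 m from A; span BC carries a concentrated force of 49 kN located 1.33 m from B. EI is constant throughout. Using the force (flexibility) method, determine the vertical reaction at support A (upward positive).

R_A = 64.7 kN

Take M_B as the redundant. Released structure: two simple spans AB and BC with a hinge at B.
Rotations at B on the released spans (each span's end-slope, ×1/EI):
  span AB: point load 107.2 at a = 3: Pab(L + a)/(6LEI) = 487.8/EI
  span BC: point load 49 at a = 1.33: Pab(L + b)/(6LEI) = 132.9/EI
  relative rotation θ_0 = (487.8 + 132.9)/EI = 620.6/EI
A unit hogging moment at B produces rotation L₁/(3EI) + L₂/(3EI) = 6/EI.
Compatibility: M_B·(L₁+L₂)/(3EI) = θ_0, giving M_B = 103.4 kN·m (hogging).
Span AB, ΣM about A with M_B applied at B: R_B^{AB}·10 = 321.6 + 103.4, so R_B^{AB} = 42.5 kN and R_A = 107.2 − 42.5 = 64.7 kN.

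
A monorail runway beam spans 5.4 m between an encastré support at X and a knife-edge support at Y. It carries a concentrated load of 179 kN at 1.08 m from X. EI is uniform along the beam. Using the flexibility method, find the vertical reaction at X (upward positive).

R_X = 169 kN

Choose R_Y as the redundant. The primary structure is the cantilever fixed at X.
Downward deflection at the released point Y due to the loads:
  point load 179 at a = 1.08: Pa²(3L − a)/(6EI) = 526.1/EI
Tip deflection under a unit load at Y: L³/(3EI) = 52.49/EI.
Compatibility at Y: δ_0 − R_Y·δ_{YY} = 0, so R_Y = 526.1/52.49 = 10.02 kN.
Vertical equilibrium: R_X = ΣP − R_Y = 179 − 10.02 = 169 kN.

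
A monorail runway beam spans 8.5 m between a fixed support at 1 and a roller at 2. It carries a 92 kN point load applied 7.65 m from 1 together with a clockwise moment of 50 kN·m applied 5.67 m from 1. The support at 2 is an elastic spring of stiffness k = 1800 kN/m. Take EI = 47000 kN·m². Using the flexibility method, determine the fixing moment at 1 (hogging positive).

M_1 = 104.8 kN·m

Take the reaction at 2 as the redundant and release it; the primary structure is a cantilever fixed at 1.
Deflection at 2 on the released cantilever, summing each load's contribution:
  point load 92 at a = 7.65: Pa²(3L − a)/(6EI) = 16018/EI
  clockwise couple 50 at a = 5.67: M₀a(2L − a)/(2EI) = 1606/EI
  δ_0 = 17624/EI
Flexibility coefficient — unit upward force at 2: δ_{22} = L³/(3EI) = 204.7/EI.
With EI = 47000 kN·m²: δ_0 = 0.37497 m and δ_{22} = 0.004355 m/kN.
Compatibility — the spring shortens by R_2/k under the reaction it provides: δ_0 − R_2·δ_{22} = R_2/k. With 1/k = 0.000556 m/kN, R_2 = δ_0 / (δ_{22} + 1/k) = 0.37497 / (0.004355 + 0.000556) = 76.35 kN.
Moment equilibrium about 1: M_1 = Σ(load moments about 1) − R_2·L = 753.8 − 76.35×8.5 = 104.8 kN·m.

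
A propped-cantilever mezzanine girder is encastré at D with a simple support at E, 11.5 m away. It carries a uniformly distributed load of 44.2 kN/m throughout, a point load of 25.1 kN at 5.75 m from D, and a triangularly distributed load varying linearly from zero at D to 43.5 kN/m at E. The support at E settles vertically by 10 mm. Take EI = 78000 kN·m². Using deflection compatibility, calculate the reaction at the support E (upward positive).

Remove the prop at E; the released (primary) structure is a cantilever built in at D.
Free-end deflection of the primary structure under the applied loading (downward +):
  UDL 44.2: wL⁴/(8EI) = 96633/EI
  point load 25.1 at a = 5.75: Pa²(3L − a)/(6EI) = 3976/EI
  triangular load, peak 43.5 at the free end: 11w₀L⁴/(120EI) = 69742/EI
  δ_0 = 170351/EI
Tip deflection under a unit load at E: L³/(3EI) = 507/EI.
With EI = 78000 kN·m²: δ_0 = 2.184 m and δ_{EE} = 0.006499 m/kN.
Compatibility — the beam at E must follow the support down by 0.01 m: δ_0 − R_E·δ_{EE} = 0.01, so R_E = (2.184 − 0.01)/0.006499 = 334.5 kN.

R_E = 334.5 kN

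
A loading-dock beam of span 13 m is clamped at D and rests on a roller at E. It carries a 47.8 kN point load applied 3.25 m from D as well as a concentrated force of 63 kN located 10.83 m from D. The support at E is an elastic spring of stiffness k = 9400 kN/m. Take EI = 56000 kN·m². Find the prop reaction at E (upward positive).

R_E = 51.06 kN

Choose R_E as the redundant. The primary structure is the cantilever fixed at D.
Free-end deflection of the primary structure under the applied loading (downward +):
  point load 47.8 at a = 3.25: Pa²(3L − a)/(6EI) = 3008/EI
  point load 63 at a = 10.83: Pa²(3L − a)/(6EI) = 34692/EI
  δ_0 = 37701/EI
Flexibility coefficient — unit upward force at E: δ_{EE} = L³/(3EI) = 732.3/EI.
With EI = 56000 kN·m²: δ_0 = 0.67322 m and δ_{EE} = 0.013077 m/kN.
Compatibility — the spring shortens by R_E/k under the reaction it provides: δ_0 − R_E·δ_{EE} = R_E/k. With 1/k = 0.000106 m/kN, R_E = δ_0 / (δ_{EE} + 1/k) = 0.67322 / (0.013077 + 0.000106) = 51.06 kN.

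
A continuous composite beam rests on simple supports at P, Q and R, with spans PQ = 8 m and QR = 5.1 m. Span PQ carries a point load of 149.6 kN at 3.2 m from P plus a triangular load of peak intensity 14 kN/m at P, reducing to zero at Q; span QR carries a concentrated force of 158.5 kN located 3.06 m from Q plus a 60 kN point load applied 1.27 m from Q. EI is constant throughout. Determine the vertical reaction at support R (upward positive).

Insert a hinge at Q; M_Q is the redundant, and each span becomes simply supported.
End slopes at the hinge Q, treating each span as simply supported:
  span PQ: point load 149.6 at a = 3.2: Pab(L + a)/(6LEI) = 536.2/EI
  span PQ: triangular load, peak 14: 7w₀L³/(360EI) = 139.4/EI
  span QR: point load 158.5 at a = 3.06: Pab(L + b)/(6LEI) = 230.9/EI
  span QR: point load 60 at a = 1.27: Pab(L + b)/(6LEI) = 85.17/EI
  relative rotation θ_0 = (675.5 + 316)/EI = 991.6/EI
A unit hogging moment at Q produces rotation L₁/(3EI) + L₂/(3EI) = 4.367/EI.
Slope continuity at Q: θ_0 = M_Q·4.367/EI, so M_Q = 991.6/4.367 = 227.1 kN·m (hogging).
Span QR, ΣM about R: R_Q^{QR}·5.1 = 553.1 + 227.1, so R_Q^{QR} = 153 kN and R_R = 218.5 − 153 = 65.52 kN.

R_R = 65.52 kN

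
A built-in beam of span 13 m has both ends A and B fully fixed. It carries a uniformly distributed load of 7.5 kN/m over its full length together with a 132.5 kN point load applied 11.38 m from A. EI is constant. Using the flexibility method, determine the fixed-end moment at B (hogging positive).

Take the two fixed-end moments M_A, M_B as redundants; the released structure is the simple span AB.
End rotations of the released simple span under the applied load (×1/EI):
  at A: UDL 7.5: wL³/(24EI) = 686.6/EI
  at B: UDL 7.5: wL³/(24EI) = 686.6/EI
  at A: point load 132.5 at a = 11.38: Pab(L + b)/(6LEI) = 457.9/EI
  at B: point load 132.5 at a = 11.38: Pab(L + a)/(6LEI) = 763.5/EI
  θ_A0 = 1144/EI,  θ_B0 = 1450/EI
Flexibility coefficients: a unit moment at one end gives L/(3EI) there and L/(6EI) at the far end, so f₁₁ = f₂₂ = 4.333/EI and f₁₂ = f₂₁ = 2.167/EI.
Compatibility — zero rotation at each built-in end:
  4.333 M_A + 2.167 M_B = 1144
  2.167 M_A + 4.333 M_B = 1450
Solving the pair gives M_A = 129 kN·m and M_B = 270.1 kN·m (hogging).

M_B = 270.1 kN·m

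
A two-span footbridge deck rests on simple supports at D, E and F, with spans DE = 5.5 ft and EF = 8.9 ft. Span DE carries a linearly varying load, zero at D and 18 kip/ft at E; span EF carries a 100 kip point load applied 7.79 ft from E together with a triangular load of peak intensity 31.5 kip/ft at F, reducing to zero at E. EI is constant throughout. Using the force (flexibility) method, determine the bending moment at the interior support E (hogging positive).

M_E = 137.6 kip·ft

Take M_E as the redundant. Released structure: two simple spans DE and EF with a hinge at E.
Rotations at E on the released spans (each span's end-slope, ×1/EI):
  span DE: triangular load, peak 18: w₀L³/(45EI) = 66.55/EI
  span EF: point load 100 at a = 7.79: Pab(L + b)/(6LEI) = 162.1/EI
  span EF: triangular load, peak 31.5: 7w₀L³/(360EI) = 431.8/EI
  relative rotation θ_0 = (66.55 + 593.9)/EI = 660.4/EI
A unit hogging moment at E produces rotation L₁/(3EI) + L₂/(3EI) = 4.8/EI.
Compatibility: M_E·(L₁+L₂)/(3EI) = θ_0, giving M_E = 137.6 kip·ft (hogging).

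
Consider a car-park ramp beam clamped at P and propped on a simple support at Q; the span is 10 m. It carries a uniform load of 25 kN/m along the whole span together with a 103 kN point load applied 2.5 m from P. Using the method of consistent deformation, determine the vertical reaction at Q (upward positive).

Take the reaction at Q as the redundant and release it; the primary structure is a cantilever fixed at P.
Downward deflection at the released point Q due to the loads:
  UDL 25: wL⁴/(8EI) = 31250/EI
  point load 103 at a = 2.5: Pa²(3L − a)/(6EI) = 2951/EI
  δ_0 = 34201/EI
Flexibility coefficient — unit upward force at Q: δ_{QQ} = L³/(3EI) = 333.3/EI.
The prop prevents deflection at Q: R_Q = δ_0/δ_{QQ} = 34201/333.3 = 102.6 kN.

R_Q = 102.6 kN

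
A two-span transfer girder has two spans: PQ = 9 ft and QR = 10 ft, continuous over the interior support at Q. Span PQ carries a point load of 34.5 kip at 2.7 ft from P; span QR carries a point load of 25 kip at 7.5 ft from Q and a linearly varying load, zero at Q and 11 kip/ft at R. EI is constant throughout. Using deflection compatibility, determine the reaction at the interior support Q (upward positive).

Insert a hinge at Q; M_Q is the redundant, and each span becomes simply supported.
Rotations at Q on the released spans (each span's end-slope, ×1/EI):
  span PQ: point load 34.5 at a = 2.7: Pab(L + a)/(6LEI) = 127.1/EI
  span QR: point load 25 at a = 7.5: Pab(L + b)/(6LEI) = 97.66/EI
  span QR: triangular load, peak 11: 7w₀L³/(360EI) = 213.9/EI
  relative rotation θ_0 = (127.1 + 311.5)/EI = 438.7/EI
A unit hogging moment at Q produces rotation L₁/(3EI) + L₂/(3EI) = 6.333/EI.
Slope continuity at Q: θ_0 = M_Q·6.333/EI, so M_Q = 438.7/6.333 = 69.27 kip·ft (hogging).
Span PQ, ΣM about P with M_Q applied at Q: R_Q^{PQ}·9 = 93.15 + 69.27, so R_Q^{PQ} = 18.05 kip and R_P = 34.5 − 18.05 = 16.45 kip.
Span QR, ΣM about R: R_Q^{QR}·10 = 245.8 + 69.27, so R_Q^{QR} = 31.51 kip and R_R = 80 − 31.51 = 48.49 kip.
R_Q = 18.05 + 31.51 = 49.56 kip.

R_Q = 49.56 kip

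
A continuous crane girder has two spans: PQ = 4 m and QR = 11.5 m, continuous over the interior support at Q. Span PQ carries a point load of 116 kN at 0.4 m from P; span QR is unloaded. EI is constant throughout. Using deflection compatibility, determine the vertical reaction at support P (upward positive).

Insert a hinge at Q; M_Q is the redundant, and each span becomes simply supported.
End slopes at the hinge Q, treating each span as simply supported:
  span PQ: point load 116 at a = 0.4: Pab(L + a)/(6LEI) = 30.62/EI
  relative rotation θ_0 = (30.62 + 0)/EI = 30.62/EI
A unit hogging moment at Q produces rotation L₁/(3EI) + L₂/(3EI) = 5.167/EI.
Slope continuity at Q: θ_0 = M_Q·5.167/EI, so M_Q = 30.62/5.167 = 5.927 kN·m (hogging).
Span PQ, ΣM about P with M_Q applied at Q: R_Q^{PQ}·4 = 46.4 + 5.927, so R_Q^{PQ} = 13.08 kN and R_P = 116 − 13.08 = 102.9 kN.

R_P = 102.9 kN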